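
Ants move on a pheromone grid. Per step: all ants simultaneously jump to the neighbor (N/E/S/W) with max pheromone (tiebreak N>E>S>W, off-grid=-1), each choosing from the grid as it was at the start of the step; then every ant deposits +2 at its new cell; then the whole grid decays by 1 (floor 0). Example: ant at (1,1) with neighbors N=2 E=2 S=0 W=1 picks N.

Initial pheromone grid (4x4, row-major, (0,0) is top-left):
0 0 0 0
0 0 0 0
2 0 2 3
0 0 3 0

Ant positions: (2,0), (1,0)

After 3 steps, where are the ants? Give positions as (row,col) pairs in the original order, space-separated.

Step 1: ant0:(2,0)->N->(1,0) | ant1:(1,0)->S->(2,0)
  grid max=3 at (2,0)
Step 2: ant0:(1,0)->S->(2,0) | ant1:(2,0)->N->(1,0)
  grid max=4 at (2,0)
Step 3: ant0:(2,0)->N->(1,0) | ant1:(1,0)->S->(2,0)
  grid max=5 at (2,0)

(1,0) (2,0)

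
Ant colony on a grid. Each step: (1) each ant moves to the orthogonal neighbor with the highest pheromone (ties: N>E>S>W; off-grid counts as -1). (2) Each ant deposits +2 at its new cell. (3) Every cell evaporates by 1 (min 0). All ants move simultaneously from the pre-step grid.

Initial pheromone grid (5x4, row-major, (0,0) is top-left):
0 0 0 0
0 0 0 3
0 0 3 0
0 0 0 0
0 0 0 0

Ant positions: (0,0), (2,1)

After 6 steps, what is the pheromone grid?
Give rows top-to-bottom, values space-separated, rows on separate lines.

After step 1: ants at (0,1),(2,2)
  0 1 0 0
  0 0 0 2
  0 0 4 0
  0 0 0 0
  0 0 0 0
After step 2: ants at (0,2),(1,2)
  0 0 1 0
  0 0 1 1
  0 0 3 0
  0 0 0 0
  0 0 0 0
After step 3: ants at (1,2),(2,2)
  0 0 0 0
  0 0 2 0
  0 0 4 0
  0 0 0 0
  0 0 0 0
After step 4: ants at (2,2),(1,2)
  0 0 0 0
  0 0 3 0
  0 0 5 0
  0 0 0 0
  0 0 0 0
After step 5: ants at (1,2),(2,2)
  0 0 0 0
  0 0 4 0
  0 0 6 0
  0 0 0 0
  0 0 0 0
After step 6: ants at (2,2),(1,2)
  0 0 0 0
  0 0 5 0
  0 0 7 0
  0 0 0 0
  0 0 0 0

0 0 0 0
0 0 5 0
0 0 7 0
0 0 0 0
0 0 0 0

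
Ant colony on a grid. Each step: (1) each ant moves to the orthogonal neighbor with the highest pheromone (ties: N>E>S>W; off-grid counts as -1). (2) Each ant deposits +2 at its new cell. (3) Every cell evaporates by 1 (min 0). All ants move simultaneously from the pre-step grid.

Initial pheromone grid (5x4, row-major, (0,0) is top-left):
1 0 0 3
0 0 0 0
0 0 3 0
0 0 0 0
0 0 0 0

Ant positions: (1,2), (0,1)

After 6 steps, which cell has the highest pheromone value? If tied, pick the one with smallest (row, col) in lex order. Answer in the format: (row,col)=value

Answer: (2,2)=3

Derivation:
Step 1: ant0:(1,2)->S->(2,2) | ant1:(0,1)->W->(0,0)
  grid max=4 at (2,2)
Step 2: ant0:(2,2)->N->(1,2) | ant1:(0,0)->E->(0,1)
  grid max=3 at (2,2)
Step 3: ant0:(1,2)->S->(2,2) | ant1:(0,1)->W->(0,0)
  grid max=4 at (2,2)
Step 4: ant0:(2,2)->N->(1,2) | ant1:(0,0)->E->(0,1)
  grid max=3 at (2,2)
Step 5: ant0:(1,2)->S->(2,2) | ant1:(0,1)->W->(0,0)
  grid max=4 at (2,2)
Step 6: ant0:(2,2)->N->(1,2) | ant1:(0,0)->E->(0,1)
  grid max=3 at (2,2)
Final grid:
  1 1 0 0
  0 0 1 0
  0 0 3 0
  0 0 0 0
  0 0 0 0
Max pheromone 3 at (2,2)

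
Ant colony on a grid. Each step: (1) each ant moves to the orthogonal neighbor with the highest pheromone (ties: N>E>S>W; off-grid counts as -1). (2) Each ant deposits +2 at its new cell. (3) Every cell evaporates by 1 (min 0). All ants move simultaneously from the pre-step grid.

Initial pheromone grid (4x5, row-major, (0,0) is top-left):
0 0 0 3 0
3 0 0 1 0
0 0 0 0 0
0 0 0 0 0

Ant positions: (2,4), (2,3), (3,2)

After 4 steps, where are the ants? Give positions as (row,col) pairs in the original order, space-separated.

Step 1: ant0:(2,4)->N->(1,4) | ant1:(2,3)->N->(1,3) | ant2:(3,2)->N->(2,2)
  grid max=2 at (0,3)
Step 2: ant0:(1,4)->W->(1,3) | ant1:(1,3)->N->(0,3) | ant2:(2,2)->N->(1,2)
  grid max=3 at (0,3)
Step 3: ant0:(1,3)->N->(0,3) | ant1:(0,3)->S->(1,3) | ant2:(1,2)->E->(1,3)
  grid max=6 at (1,3)
Step 4: ant0:(0,3)->S->(1,3) | ant1:(1,3)->N->(0,3) | ant2:(1,3)->N->(0,3)
  grid max=7 at (0,3)

(1,3) (0,3) (0,3)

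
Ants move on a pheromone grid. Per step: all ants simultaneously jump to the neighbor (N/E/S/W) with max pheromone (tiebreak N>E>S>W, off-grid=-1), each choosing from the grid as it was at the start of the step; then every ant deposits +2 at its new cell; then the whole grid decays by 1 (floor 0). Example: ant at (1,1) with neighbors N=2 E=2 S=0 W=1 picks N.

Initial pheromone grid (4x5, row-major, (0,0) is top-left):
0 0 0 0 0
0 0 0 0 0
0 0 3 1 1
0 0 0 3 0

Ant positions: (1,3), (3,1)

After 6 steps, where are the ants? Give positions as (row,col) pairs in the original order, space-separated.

Step 1: ant0:(1,3)->S->(2,3) | ant1:(3,1)->N->(2,1)
  grid max=2 at (2,2)
Step 2: ant0:(2,3)->S->(3,3) | ant1:(2,1)->E->(2,2)
  grid max=3 at (2,2)
Step 3: ant0:(3,3)->N->(2,3) | ant1:(2,2)->E->(2,3)
  grid max=4 at (2,3)
Step 4: ant0:(2,3)->S->(3,3) | ant1:(2,3)->S->(3,3)
  grid max=5 at (3,3)
Step 5: ant0:(3,3)->N->(2,3) | ant1:(3,3)->N->(2,3)
  grid max=6 at (2,3)
Step 6: ant0:(2,3)->S->(3,3) | ant1:(2,3)->S->(3,3)
  grid max=7 at (3,3)

(3,3) (3,3)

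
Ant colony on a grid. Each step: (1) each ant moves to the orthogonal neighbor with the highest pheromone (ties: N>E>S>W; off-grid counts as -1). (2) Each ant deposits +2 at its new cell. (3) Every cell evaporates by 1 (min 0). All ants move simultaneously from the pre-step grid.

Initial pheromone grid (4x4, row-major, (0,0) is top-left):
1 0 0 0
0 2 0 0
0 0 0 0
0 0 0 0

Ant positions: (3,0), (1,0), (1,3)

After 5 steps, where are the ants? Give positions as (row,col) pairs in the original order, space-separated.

Step 1: ant0:(3,0)->N->(2,0) | ant1:(1,0)->E->(1,1) | ant2:(1,3)->N->(0,3)
  grid max=3 at (1,1)
Step 2: ant0:(2,0)->N->(1,0) | ant1:(1,1)->N->(0,1) | ant2:(0,3)->S->(1,3)
  grid max=2 at (1,1)
Step 3: ant0:(1,0)->E->(1,1) | ant1:(0,1)->S->(1,1) | ant2:(1,3)->N->(0,3)
  grid max=5 at (1,1)
Step 4: ant0:(1,1)->N->(0,1) | ant1:(1,1)->N->(0,1) | ant2:(0,3)->S->(1,3)
  grid max=4 at (1,1)
Step 5: ant0:(0,1)->S->(1,1) | ant1:(0,1)->S->(1,1) | ant2:(1,3)->N->(0,3)
  grid max=7 at (1,1)

(1,1) (1,1) (0,3)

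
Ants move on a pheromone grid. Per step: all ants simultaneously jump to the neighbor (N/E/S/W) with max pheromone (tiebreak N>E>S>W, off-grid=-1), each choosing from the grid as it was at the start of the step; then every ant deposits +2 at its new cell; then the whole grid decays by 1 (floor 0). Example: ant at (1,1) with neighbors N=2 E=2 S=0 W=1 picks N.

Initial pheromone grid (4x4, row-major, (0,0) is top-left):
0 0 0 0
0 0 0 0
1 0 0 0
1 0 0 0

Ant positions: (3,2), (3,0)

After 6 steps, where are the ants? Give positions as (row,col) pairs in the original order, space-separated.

Step 1: ant0:(3,2)->N->(2,2) | ant1:(3,0)->N->(2,0)
  grid max=2 at (2,0)
Step 2: ant0:(2,2)->N->(1,2) | ant1:(2,0)->N->(1,0)
  grid max=1 at (1,0)
Step 3: ant0:(1,2)->N->(0,2) | ant1:(1,0)->S->(2,0)
  grid max=2 at (2,0)
Step 4: ant0:(0,2)->E->(0,3) | ant1:(2,0)->N->(1,0)
  grid max=1 at (0,3)
Step 5: ant0:(0,3)->S->(1,3) | ant1:(1,0)->S->(2,0)
  grid max=2 at (2,0)
Step 6: ant0:(1,3)->N->(0,3) | ant1:(2,0)->N->(1,0)
  grid max=1 at (0,3)

(0,3) (1,0)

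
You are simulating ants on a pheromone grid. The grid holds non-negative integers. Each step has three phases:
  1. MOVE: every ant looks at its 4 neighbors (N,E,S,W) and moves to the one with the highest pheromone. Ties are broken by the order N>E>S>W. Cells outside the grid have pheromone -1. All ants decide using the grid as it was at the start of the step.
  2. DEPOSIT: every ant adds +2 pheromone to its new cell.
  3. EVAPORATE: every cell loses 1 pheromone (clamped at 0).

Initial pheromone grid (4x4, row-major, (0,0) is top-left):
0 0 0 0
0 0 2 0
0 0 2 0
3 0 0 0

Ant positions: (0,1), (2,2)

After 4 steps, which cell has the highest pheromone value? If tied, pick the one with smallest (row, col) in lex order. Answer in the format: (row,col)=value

Answer: (1,2)=6

Derivation:
Step 1: ant0:(0,1)->E->(0,2) | ant1:(2,2)->N->(1,2)
  grid max=3 at (1,2)
Step 2: ant0:(0,2)->S->(1,2) | ant1:(1,2)->N->(0,2)
  grid max=4 at (1,2)
Step 3: ant0:(1,2)->N->(0,2) | ant1:(0,2)->S->(1,2)
  grid max=5 at (1,2)
Step 4: ant0:(0,2)->S->(1,2) | ant1:(1,2)->N->(0,2)
  grid max=6 at (1,2)
Final grid:
  0 0 4 0
  0 0 6 0
  0 0 0 0
  0 0 0 0
Max pheromone 6 at (1,2)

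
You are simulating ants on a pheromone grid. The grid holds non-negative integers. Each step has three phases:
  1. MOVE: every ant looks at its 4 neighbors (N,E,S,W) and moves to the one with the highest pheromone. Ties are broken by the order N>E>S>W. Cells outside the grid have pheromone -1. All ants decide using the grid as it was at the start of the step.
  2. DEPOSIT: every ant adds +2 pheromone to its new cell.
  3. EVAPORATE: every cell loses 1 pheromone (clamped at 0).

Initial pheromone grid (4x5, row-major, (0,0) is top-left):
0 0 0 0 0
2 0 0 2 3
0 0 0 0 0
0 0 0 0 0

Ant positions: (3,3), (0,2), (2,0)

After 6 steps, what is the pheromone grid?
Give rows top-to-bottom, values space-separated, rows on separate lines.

After step 1: ants at (2,3),(0,3),(1,0)
  0 0 0 1 0
  3 0 0 1 2
  0 0 0 1 0
  0 0 0 0 0
After step 2: ants at (1,3),(1,3),(0,0)
  1 0 0 0 0
  2 0 0 4 1
  0 0 0 0 0
  0 0 0 0 0
After step 3: ants at (1,4),(1,4),(1,0)
  0 0 0 0 0
  3 0 0 3 4
  0 0 0 0 0
  0 0 0 0 0
After step 4: ants at (1,3),(1,3),(0,0)
  1 0 0 0 0
  2 0 0 6 3
  0 0 0 0 0
  0 0 0 0 0
After step 5: ants at (1,4),(1,4),(1,0)
  0 0 0 0 0
  3 0 0 5 6
  0 0 0 0 0
  0 0 0 0 0
After step 6: ants at (1,3),(1,3),(0,0)
  1 0 0 0 0
  2 0 0 8 5
  0 0 0 0 0
  0 0 0 0 0

1 0 0 0 0
2 0 0 8 5
0 0 0 0 0
0 0 0 0 0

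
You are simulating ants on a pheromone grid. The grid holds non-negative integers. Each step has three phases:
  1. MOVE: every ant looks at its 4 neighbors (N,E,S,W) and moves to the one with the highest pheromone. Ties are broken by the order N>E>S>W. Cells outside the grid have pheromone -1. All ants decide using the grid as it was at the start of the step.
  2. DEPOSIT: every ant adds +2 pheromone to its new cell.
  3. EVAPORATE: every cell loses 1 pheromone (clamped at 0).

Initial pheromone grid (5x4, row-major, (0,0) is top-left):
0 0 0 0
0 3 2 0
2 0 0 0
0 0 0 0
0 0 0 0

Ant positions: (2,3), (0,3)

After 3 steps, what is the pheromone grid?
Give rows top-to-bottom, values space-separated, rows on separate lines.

After step 1: ants at (1,3),(1,3)
  0 0 0 0
  0 2 1 3
  1 0 0 0
  0 0 0 0
  0 0 0 0
After step 2: ants at (1,2),(1,2)
  0 0 0 0
  0 1 4 2
  0 0 0 0
  0 0 0 0
  0 0 0 0
After step 3: ants at (1,3),(1,3)
  0 0 0 0
  0 0 3 5
  0 0 0 0
  0 0 0 0
  0 0 0 0

0 0 0 0
0 0 3 5
0 0 0 0
0 0 0 0
0 0 0 0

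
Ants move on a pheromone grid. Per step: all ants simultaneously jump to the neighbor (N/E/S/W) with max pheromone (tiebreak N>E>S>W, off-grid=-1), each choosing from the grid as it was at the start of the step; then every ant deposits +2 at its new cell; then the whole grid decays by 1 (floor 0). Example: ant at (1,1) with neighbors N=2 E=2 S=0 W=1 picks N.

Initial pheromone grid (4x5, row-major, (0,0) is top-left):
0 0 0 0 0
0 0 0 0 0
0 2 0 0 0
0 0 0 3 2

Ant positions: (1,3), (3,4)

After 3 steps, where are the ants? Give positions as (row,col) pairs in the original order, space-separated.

Step 1: ant0:(1,3)->N->(0,3) | ant1:(3,4)->W->(3,3)
  grid max=4 at (3,3)
Step 2: ant0:(0,3)->E->(0,4) | ant1:(3,3)->E->(3,4)
  grid max=3 at (3,3)
Step 3: ant0:(0,4)->S->(1,4) | ant1:(3,4)->W->(3,3)
  grid max=4 at (3,3)

(1,4) (3,3)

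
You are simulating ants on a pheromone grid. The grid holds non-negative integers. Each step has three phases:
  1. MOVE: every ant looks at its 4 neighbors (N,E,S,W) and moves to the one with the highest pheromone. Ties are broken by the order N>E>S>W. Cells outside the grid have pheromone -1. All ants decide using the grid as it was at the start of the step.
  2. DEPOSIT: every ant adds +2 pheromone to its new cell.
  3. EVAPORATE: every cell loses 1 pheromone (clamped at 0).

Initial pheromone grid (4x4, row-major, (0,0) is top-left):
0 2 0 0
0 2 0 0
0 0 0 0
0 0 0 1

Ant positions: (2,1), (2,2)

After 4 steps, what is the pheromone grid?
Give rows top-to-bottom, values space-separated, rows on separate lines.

After step 1: ants at (1,1),(1,2)
  0 1 0 0
  0 3 1 0
  0 0 0 0
  0 0 0 0
After step 2: ants at (0,1),(1,1)
  0 2 0 0
  0 4 0 0
  0 0 0 0
  0 0 0 0
After step 3: ants at (1,1),(0,1)
  0 3 0 0
  0 5 0 0
  0 0 0 0
  0 0 0 0
After step 4: ants at (0,1),(1,1)
  0 4 0 0
  0 6 0 0
  0 0 0 0
  0 0 0 0

0 4 0 0
0 6 0 0
0 0 0 0
0 0 0 0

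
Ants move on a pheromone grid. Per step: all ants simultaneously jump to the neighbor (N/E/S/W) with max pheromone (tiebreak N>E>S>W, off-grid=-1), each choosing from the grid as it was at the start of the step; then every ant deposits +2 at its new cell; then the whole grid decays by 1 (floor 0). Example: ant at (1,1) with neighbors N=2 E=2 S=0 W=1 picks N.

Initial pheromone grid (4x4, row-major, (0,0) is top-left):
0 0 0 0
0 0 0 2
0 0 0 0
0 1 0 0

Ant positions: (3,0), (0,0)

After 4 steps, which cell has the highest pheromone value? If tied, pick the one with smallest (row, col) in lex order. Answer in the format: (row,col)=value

Step 1: ant0:(3,0)->E->(3,1) | ant1:(0,0)->E->(0,1)
  grid max=2 at (3,1)
Step 2: ant0:(3,1)->N->(2,1) | ant1:(0,1)->E->(0,2)
  grid max=1 at (0,2)
Step 3: ant0:(2,1)->S->(3,1) | ant1:(0,2)->E->(0,3)
  grid max=2 at (3,1)
Step 4: ant0:(3,1)->N->(2,1) | ant1:(0,3)->S->(1,3)
  grid max=1 at (1,3)
Final grid:
  0 0 0 0
  0 0 0 1
  0 1 0 0
  0 1 0 0
Max pheromone 1 at (1,3)

Answer: (1,3)=1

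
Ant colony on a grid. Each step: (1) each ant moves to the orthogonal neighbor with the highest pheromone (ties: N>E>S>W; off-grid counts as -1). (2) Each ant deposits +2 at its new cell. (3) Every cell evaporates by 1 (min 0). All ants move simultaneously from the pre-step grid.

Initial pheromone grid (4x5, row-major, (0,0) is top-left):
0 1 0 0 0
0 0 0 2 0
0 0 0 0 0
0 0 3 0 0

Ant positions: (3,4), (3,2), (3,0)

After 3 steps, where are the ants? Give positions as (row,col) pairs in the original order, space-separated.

Step 1: ant0:(3,4)->N->(2,4) | ant1:(3,2)->N->(2,2) | ant2:(3,0)->N->(2,0)
  grid max=2 at (3,2)
Step 2: ant0:(2,4)->N->(1,4) | ant1:(2,2)->S->(3,2) | ant2:(2,0)->N->(1,0)
  grid max=3 at (3,2)
Step 3: ant0:(1,4)->N->(0,4) | ant1:(3,2)->N->(2,2) | ant2:(1,0)->N->(0,0)
  grid max=2 at (3,2)

(0,4) (2,2) (0,0)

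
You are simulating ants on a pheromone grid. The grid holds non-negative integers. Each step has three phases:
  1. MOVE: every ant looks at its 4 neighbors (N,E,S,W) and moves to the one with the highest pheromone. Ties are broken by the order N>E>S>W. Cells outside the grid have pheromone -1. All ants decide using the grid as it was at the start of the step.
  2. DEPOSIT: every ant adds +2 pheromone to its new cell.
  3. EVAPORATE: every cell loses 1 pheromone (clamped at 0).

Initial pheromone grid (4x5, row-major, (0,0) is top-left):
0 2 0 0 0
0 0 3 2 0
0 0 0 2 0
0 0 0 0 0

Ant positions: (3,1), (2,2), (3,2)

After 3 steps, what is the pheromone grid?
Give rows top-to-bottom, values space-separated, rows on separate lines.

After step 1: ants at (2,1),(1,2),(2,2)
  0 1 0 0 0
  0 0 4 1 0
  0 1 1 1 0
  0 0 0 0 0
After step 2: ants at (2,2),(1,3),(1,2)
  0 0 0 0 0
  0 0 5 2 0
  0 0 2 0 0
  0 0 0 0 0
After step 3: ants at (1,2),(1,2),(1,3)
  0 0 0 0 0
  0 0 8 3 0
  0 0 1 0 0
  0 0 0 0 0

0 0 0 0 0
0 0 8 3 0
0 0 1 0 0
0 0 0 0 0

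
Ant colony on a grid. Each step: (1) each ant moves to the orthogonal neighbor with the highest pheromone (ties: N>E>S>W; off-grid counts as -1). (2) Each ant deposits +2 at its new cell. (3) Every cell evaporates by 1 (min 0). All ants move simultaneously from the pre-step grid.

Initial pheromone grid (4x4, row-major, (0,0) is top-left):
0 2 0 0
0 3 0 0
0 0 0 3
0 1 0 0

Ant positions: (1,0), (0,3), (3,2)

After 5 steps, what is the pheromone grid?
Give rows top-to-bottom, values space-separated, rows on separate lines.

After step 1: ants at (1,1),(1,3),(3,1)
  0 1 0 0
  0 4 0 1
  0 0 0 2
  0 2 0 0
After step 2: ants at (0,1),(2,3),(2,1)
  0 2 0 0
  0 3 0 0
  0 1 0 3
  0 1 0 0
After step 3: ants at (1,1),(1,3),(1,1)
  0 1 0 0
  0 6 0 1
  0 0 0 2
  0 0 0 0
After step 4: ants at (0,1),(2,3),(0,1)
  0 4 0 0
  0 5 0 0
  0 0 0 3
  0 0 0 0
After step 5: ants at (1,1),(1,3),(1,1)
  0 3 0 0
  0 8 0 1
  0 0 0 2
  0 0 0 0

0 3 0 0
0 8 0 1
0 0 0 2
0 0 0 0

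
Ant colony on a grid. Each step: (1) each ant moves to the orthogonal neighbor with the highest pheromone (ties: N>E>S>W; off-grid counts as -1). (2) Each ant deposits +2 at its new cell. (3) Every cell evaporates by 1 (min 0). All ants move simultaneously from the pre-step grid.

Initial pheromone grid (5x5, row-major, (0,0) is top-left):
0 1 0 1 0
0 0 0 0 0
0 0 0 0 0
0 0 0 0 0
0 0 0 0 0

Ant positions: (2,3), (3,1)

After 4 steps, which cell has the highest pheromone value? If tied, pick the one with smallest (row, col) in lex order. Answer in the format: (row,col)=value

Answer: (0,2)=1

Derivation:
Step 1: ant0:(2,3)->N->(1,3) | ant1:(3,1)->N->(2,1)
  grid max=1 at (1,3)
Step 2: ant0:(1,3)->N->(0,3) | ant1:(2,1)->N->(1,1)
  grid max=1 at (0,3)
Step 3: ant0:(0,3)->E->(0,4) | ant1:(1,1)->N->(0,1)
  grid max=1 at (0,1)
Step 4: ant0:(0,4)->S->(1,4) | ant1:(0,1)->E->(0,2)
  grid max=1 at (0,2)
Final grid:
  0 0 1 0 0
  0 0 0 0 1
  0 0 0 0 0
  0 0 0 0 0
  0 0 0 0 0
Max pheromone 1 at (0,2)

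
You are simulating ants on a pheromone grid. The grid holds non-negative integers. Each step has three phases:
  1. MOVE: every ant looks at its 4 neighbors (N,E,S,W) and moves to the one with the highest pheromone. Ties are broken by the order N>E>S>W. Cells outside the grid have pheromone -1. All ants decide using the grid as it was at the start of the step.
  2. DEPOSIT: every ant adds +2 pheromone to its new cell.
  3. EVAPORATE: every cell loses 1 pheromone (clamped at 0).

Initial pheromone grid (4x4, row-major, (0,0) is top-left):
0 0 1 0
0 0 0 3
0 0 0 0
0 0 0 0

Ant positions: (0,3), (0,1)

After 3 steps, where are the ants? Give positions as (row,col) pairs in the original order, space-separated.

Step 1: ant0:(0,3)->S->(1,3) | ant1:(0,1)->E->(0,2)
  grid max=4 at (1,3)
Step 2: ant0:(1,3)->N->(0,3) | ant1:(0,2)->E->(0,3)
  grid max=3 at (0,3)
Step 3: ant0:(0,3)->S->(1,3) | ant1:(0,3)->S->(1,3)
  grid max=6 at (1,3)

(1,3) (1,3)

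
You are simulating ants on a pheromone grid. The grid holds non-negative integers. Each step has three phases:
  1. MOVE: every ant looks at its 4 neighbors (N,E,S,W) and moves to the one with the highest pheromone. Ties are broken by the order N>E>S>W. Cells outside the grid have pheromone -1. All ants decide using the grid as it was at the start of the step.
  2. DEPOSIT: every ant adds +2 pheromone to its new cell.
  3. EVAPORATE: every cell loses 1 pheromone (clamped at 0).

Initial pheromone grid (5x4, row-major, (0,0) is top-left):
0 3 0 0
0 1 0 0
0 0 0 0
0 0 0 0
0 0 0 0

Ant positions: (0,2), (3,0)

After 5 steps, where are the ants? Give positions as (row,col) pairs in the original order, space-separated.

Step 1: ant0:(0,2)->W->(0,1) | ant1:(3,0)->N->(2,0)
  grid max=4 at (0,1)
Step 2: ant0:(0,1)->E->(0,2) | ant1:(2,0)->N->(1,0)
  grid max=3 at (0,1)
Step 3: ant0:(0,2)->W->(0,1) | ant1:(1,0)->N->(0,0)
  grid max=4 at (0,1)
Step 4: ant0:(0,1)->W->(0,0) | ant1:(0,0)->E->(0,1)
  grid max=5 at (0,1)
Step 5: ant0:(0,0)->E->(0,1) | ant1:(0,1)->W->(0,0)
  grid max=6 at (0,1)

(0,1) (0,0)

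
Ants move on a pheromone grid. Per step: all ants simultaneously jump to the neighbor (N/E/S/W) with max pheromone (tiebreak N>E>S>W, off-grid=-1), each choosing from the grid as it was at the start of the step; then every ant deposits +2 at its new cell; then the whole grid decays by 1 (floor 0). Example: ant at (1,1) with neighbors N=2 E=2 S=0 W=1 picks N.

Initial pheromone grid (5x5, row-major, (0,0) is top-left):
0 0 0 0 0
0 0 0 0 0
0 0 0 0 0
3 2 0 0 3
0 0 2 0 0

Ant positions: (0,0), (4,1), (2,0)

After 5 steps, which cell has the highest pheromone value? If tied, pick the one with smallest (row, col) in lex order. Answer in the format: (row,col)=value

Step 1: ant0:(0,0)->E->(0,1) | ant1:(4,1)->N->(3,1) | ant2:(2,0)->S->(3,0)
  grid max=4 at (3,0)
Step 2: ant0:(0,1)->E->(0,2) | ant1:(3,1)->W->(3,0) | ant2:(3,0)->E->(3,1)
  grid max=5 at (3,0)
Step 3: ant0:(0,2)->E->(0,3) | ant1:(3,0)->E->(3,1) | ant2:(3,1)->W->(3,0)
  grid max=6 at (3,0)
Step 4: ant0:(0,3)->E->(0,4) | ant1:(3,1)->W->(3,0) | ant2:(3,0)->E->(3,1)
  grid max=7 at (3,0)
Step 5: ant0:(0,4)->S->(1,4) | ant1:(3,0)->E->(3,1) | ant2:(3,1)->W->(3,0)
  grid max=8 at (3,0)
Final grid:
  0 0 0 0 0
  0 0 0 0 1
  0 0 0 0 0
  8 7 0 0 0
  0 0 0 0 0
Max pheromone 8 at (3,0)

Answer: (3,0)=8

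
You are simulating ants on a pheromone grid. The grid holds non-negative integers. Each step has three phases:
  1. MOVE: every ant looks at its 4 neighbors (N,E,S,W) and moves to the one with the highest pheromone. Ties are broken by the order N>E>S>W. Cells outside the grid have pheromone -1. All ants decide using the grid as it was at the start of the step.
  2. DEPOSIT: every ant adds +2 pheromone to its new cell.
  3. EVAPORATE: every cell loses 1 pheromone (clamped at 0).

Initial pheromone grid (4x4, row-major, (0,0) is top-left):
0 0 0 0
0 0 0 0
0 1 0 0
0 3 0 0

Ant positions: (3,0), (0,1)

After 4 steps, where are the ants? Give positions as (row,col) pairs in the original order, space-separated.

Step 1: ant0:(3,0)->E->(3,1) | ant1:(0,1)->E->(0,2)
  grid max=4 at (3,1)
Step 2: ant0:(3,1)->N->(2,1) | ant1:(0,2)->E->(0,3)
  grid max=3 at (3,1)
Step 3: ant0:(2,1)->S->(3,1) | ant1:(0,3)->S->(1,3)
  grid max=4 at (3,1)
Step 4: ant0:(3,1)->N->(2,1) | ant1:(1,3)->N->(0,3)
  grid max=3 at (3,1)

(2,1) (0,3)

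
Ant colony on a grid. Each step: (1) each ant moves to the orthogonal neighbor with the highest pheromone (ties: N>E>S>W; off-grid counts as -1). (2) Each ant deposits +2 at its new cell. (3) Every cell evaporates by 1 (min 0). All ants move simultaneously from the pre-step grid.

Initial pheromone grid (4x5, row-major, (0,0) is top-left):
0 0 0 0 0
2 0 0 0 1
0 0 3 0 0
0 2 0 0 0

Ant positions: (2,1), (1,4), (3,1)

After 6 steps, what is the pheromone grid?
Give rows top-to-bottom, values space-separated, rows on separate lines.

After step 1: ants at (2,2),(0,4),(2,1)
  0 0 0 0 1
  1 0 0 0 0
  0 1 4 0 0
  0 1 0 0 0
After step 2: ants at (2,1),(1,4),(2,2)
  0 0 0 0 0
  0 0 0 0 1
  0 2 5 0 0
  0 0 0 0 0
After step 3: ants at (2,2),(0,4),(2,1)
  0 0 0 0 1
  0 0 0 0 0
  0 3 6 0 0
  0 0 0 0 0
After step 4: ants at (2,1),(1,4),(2,2)
  0 0 0 0 0
  0 0 0 0 1
  0 4 7 0 0
  0 0 0 0 0
After step 5: ants at (2,2),(0,4),(2,1)
  0 0 0 0 1
  0 0 0 0 0
  0 5 8 0 0
  0 0 0 0 0
After step 6: ants at (2,1),(1,4),(2,2)
  0 0 0 0 0
  0 0 0 0 1
  0 6 9 0 0
  0 0 0 0 0

0 0 0 0 0
0 0 0 0 1
0 6 9 0 0
0 0 0 0 0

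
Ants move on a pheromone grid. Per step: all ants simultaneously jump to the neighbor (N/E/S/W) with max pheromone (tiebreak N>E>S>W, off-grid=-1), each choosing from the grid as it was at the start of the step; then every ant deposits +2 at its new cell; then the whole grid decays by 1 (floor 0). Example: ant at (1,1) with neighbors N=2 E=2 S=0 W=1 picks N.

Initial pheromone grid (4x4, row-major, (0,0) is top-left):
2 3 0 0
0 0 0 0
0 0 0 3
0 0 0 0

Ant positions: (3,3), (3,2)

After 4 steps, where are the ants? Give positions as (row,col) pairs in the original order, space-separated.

Step 1: ant0:(3,3)->N->(2,3) | ant1:(3,2)->N->(2,2)
  grid max=4 at (2,3)
Step 2: ant0:(2,3)->W->(2,2) | ant1:(2,2)->E->(2,3)
  grid max=5 at (2,3)
Step 3: ant0:(2,2)->E->(2,3) | ant1:(2,3)->W->(2,2)
  grid max=6 at (2,3)
Step 4: ant0:(2,3)->W->(2,2) | ant1:(2,2)->E->(2,3)
  grid max=7 at (2,3)

(2,2) (2,3)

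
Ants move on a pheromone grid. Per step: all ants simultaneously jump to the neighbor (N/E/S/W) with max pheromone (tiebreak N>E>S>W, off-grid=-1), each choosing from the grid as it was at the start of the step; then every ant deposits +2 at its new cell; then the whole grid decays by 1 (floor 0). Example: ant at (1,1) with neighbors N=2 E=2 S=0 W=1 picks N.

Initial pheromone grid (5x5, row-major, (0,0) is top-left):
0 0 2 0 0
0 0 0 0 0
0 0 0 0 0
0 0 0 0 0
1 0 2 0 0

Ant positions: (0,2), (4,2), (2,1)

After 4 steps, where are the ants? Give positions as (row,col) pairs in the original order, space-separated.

Step 1: ant0:(0,2)->E->(0,3) | ant1:(4,2)->N->(3,2) | ant2:(2,1)->N->(1,1)
  grid max=1 at (0,2)
Step 2: ant0:(0,3)->W->(0,2) | ant1:(3,2)->S->(4,2) | ant2:(1,1)->N->(0,1)
  grid max=2 at (0,2)
Step 3: ant0:(0,2)->W->(0,1) | ant1:(4,2)->N->(3,2) | ant2:(0,1)->E->(0,2)
  grid max=3 at (0,2)
Step 4: ant0:(0,1)->E->(0,2) | ant1:(3,2)->S->(4,2) | ant2:(0,2)->W->(0,1)
  grid max=4 at (0,2)

(0,2) (4,2) (0,1)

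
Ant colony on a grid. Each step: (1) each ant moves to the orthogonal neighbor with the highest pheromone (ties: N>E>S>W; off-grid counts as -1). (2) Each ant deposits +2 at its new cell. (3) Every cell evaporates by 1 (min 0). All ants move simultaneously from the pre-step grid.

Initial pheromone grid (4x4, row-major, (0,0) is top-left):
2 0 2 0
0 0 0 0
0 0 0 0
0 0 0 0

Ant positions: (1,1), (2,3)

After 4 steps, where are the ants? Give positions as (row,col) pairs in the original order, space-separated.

Step 1: ant0:(1,1)->N->(0,1) | ant1:(2,3)->N->(1,3)
  grid max=1 at (0,0)
Step 2: ant0:(0,1)->E->(0,2) | ant1:(1,3)->N->(0,3)
  grid max=2 at (0,2)
Step 3: ant0:(0,2)->E->(0,3) | ant1:(0,3)->W->(0,2)
  grid max=3 at (0,2)
Step 4: ant0:(0,3)->W->(0,2) | ant1:(0,2)->E->(0,3)
  grid max=4 at (0,2)

(0,2) (0,3)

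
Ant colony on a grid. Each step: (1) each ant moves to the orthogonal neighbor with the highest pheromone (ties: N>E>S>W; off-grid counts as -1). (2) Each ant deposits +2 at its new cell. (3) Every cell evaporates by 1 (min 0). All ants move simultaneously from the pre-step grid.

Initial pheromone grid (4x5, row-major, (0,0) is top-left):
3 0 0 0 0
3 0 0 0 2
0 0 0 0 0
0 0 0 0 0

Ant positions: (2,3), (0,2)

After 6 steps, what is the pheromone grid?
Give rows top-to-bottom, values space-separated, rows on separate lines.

After step 1: ants at (1,3),(0,3)
  2 0 0 1 0
  2 0 0 1 1
  0 0 0 0 0
  0 0 0 0 0
After step 2: ants at (0,3),(1,3)
  1 0 0 2 0
  1 0 0 2 0
  0 0 0 0 0
  0 0 0 0 0
After step 3: ants at (1,3),(0,3)
  0 0 0 3 0
  0 0 0 3 0
  0 0 0 0 0
  0 0 0 0 0
After step 4: ants at (0,3),(1,3)
  0 0 0 4 0
  0 0 0 4 0
  0 0 0 0 0
  0 0 0 0 0
After step 5: ants at (1,3),(0,3)
  0 0 0 5 0
  0 0 0 5 0
  0 0 0 0 0
  0 0 0 0 0
After step 6: ants at (0,3),(1,3)
  0 0 0 6 0
  0 0 0 6 0
  0 0 0 0 0
  0 0 0 0 0

0 0 0 6 0
0 0 0 6 0
0 0 0 0 0
0 0 0 0 0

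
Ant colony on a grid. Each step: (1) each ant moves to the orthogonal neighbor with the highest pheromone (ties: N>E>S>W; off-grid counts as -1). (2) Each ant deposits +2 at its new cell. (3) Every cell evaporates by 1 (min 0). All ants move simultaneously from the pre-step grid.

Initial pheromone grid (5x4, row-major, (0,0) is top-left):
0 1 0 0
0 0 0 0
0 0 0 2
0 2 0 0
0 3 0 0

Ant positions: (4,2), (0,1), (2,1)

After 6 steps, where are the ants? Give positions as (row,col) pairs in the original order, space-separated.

Step 1: ant0:(4,2)->W->(4,1) | ant1:(0,1)->E->(0,2) | ant2:(2,1)->S->(3,1)
  grid max=4 at (4,1)
Step 2: ant0:(4,1)->N->(3,1) | ant1:(0,2)->E->(0,3) | ant2:(3,1)->S->(4,1)
  grid max=5 at (4,1)
Step 3: ant0:(3,1)->S->(4,1) | ant1:(0,3)->S->(1,3) | ant2:(4,1)->N->(3,1)
  grid max=6 at (4,1)
Step 4: ant0:(4,1)->N->(3,1) | ant1:(1,3)->N->(0,3) | ant2:(3,1)->S->(4,1)
  grid max=7 at (4,1)
Step 5: ant0:(3,1)->S->(4,1) | ant1:(0,3)->S->(1,3) | ant2:(4,1)->N->(3,1)
  grid max=8 at (4,1)
Step 6: ant0:(4,1)->N->(3,1) | ant1:(1,3)->N->(0,3) | ant2:(3,1)->S->(4,1)
  grid max=9 at (4,1)

(3,1) (0,3) (4,1)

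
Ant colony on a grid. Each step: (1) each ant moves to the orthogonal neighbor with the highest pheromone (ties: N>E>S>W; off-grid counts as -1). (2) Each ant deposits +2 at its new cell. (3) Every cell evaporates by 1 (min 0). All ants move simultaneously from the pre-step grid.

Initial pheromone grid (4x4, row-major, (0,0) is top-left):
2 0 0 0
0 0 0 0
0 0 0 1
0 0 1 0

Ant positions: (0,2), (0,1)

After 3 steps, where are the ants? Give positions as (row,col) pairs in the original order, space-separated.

Step 1: ant0:(0,2)->E->(0,3) | ant1:(0,1)->W->(0,0)
  grid max=3 at (0,0)
Step 2: ant0:(0,3)->S->(1,3) | ant1:(0,0)->E->(0,1)
  grid max=2 at (0,0)
Step 3: ant0:(1,3)->N->(0,3) | ant1:(0,1)->W->(0,0)
  grid max=3 at (0,0)

(0,3) (0,0)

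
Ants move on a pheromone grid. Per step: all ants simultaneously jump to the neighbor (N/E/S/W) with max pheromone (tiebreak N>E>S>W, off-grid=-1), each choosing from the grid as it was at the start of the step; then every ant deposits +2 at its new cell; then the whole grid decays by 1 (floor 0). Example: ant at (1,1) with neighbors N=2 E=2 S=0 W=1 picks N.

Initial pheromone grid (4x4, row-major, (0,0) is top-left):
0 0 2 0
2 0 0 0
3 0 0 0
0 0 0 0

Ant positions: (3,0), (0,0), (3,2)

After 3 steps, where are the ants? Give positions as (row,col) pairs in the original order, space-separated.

Step 1: ant0:(3,0)->N->(2,0) | ant1:(0,0)->S->(1,0) | ant2:(3,2)->N->(2,2)
  grid max=4 at (2,0)
Step 2: ant0:(2,0)->N->(1,0) | ant1:(1,0)->S->(2,0) | ant2:(2,2)->N->(1,2)
  grid max=5 at (2,0)
Step 3: ant0:(1,0)->S->(2,0) | ant1:(2,0)->N->(1,0) | ant2:(1,2)->N->(0,2)
  grid max=6 at (2,0)

(2,0) (1,0) (0,2)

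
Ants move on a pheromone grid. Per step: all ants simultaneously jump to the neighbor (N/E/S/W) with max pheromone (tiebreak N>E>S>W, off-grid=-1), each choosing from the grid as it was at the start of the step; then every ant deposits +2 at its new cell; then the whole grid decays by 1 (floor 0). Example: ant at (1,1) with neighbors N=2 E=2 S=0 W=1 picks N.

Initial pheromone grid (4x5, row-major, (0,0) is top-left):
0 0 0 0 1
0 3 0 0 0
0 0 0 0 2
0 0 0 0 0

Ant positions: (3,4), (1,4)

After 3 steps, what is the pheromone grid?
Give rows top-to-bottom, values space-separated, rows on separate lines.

After step 1: ants at (2,4),(2,4)
  0 0 0 0 0
  0 2 0 0 0
  0 0 0 0 5
  0 0 0 0 0
After step 2: ants at (1,4),(1,4)
  0 0 0 0 0
  0 1 0 0 3
  0 0 0 0 4
  0 0 0 0 0
After step 3: ants at (2,4),(2,4)
  0 0 0 0 0
  0 0 0 0 2
  0 0 0 0 7
  0 0 0 0 0

0 0 0 0 0
0 0 0 0 2
0 0 0 0 7
0 0 0 0 0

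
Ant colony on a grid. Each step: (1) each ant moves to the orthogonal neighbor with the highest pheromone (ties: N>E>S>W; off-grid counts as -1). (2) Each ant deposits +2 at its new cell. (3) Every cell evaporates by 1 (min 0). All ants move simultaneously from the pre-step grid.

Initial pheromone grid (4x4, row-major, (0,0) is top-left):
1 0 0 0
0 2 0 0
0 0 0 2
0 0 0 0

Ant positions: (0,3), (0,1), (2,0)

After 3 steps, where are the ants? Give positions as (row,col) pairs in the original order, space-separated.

Step 1: ant0:(0,3)->S->(1,3) | ant1:(0,1)->S->(1,1) | ant2:(2,0)->N->(1,0)
  grid max=3 at (1,1)
Step 2: ant0:(1,3)->S->(2,3) | ant1:(1,1)->W->(1,0) | ant2:(1,0)->E->(1,1)
  grid max=4 at (1,1)
Step 3: ant0:(2,3)->N->(1,3) | ant1:(1,0)->E->(1,1) | ant2:(1,1)->W->(1,0)
  grid max=5 at (1,1)

(1,3) (1,1) (1,0)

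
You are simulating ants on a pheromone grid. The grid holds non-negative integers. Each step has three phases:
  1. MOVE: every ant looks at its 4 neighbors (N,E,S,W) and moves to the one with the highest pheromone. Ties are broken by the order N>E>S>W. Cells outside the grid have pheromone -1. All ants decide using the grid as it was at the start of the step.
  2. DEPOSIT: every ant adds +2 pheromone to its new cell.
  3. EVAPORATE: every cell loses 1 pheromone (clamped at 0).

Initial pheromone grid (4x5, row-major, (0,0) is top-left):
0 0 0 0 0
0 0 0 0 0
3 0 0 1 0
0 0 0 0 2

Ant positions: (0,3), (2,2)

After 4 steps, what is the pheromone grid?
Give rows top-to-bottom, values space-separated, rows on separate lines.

After step 1: ants at (0,4),(2,3)
  0 0 0 0 1
  0 0 0 0 0
  2 0 0 2 0
  0 0 0 0 1
After step 2: ants at (1,4),(1,3)
  0 0 0 0 0
  0 0 0 1 1
  1 0 0 1 0
  0 0 0 0 0
After step 3: ants at (1,3),(1,4)
  0 0 0 0 0
  0 0 0 2 2
  0 0 0 0 0
  0 0 0 0 0
After step 4: ants at (1,4),(1,3)
  0 0 0 0 0
  0 0 0 3 3
  0 0 0 0 0
  0 0 0 0 0

0 0 0 0 0
0 0 0 3 3
0 0 0 0 0
0 0 0 0 0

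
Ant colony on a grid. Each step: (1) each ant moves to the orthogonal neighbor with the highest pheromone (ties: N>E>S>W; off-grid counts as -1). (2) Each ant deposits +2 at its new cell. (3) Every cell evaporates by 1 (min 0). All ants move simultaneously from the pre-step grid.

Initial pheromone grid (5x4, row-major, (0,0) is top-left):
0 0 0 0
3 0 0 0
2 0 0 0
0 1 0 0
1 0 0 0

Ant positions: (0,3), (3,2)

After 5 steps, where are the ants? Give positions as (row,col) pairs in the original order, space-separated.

Step 1: ant0:(0,3)->S->(1,3) | ant1:(3,2)->W->(3,1)
  grid max=2 at (1,0)
Step 2: ant0:(1,3)->N->(0,3) | ant1:(3,1)->N->(2,1)
  grid max=1 at (0,3)
Step 3: ant0:(0,3)->S->(1,3) | ant1:(2,1)->S->(3,1)
  grid max=2 at (3,1)
Step 4: ant0:(1,3)->N->(0,3) | ant1:(3,1)->N->(2,1)
  grid max=1 at (0,3)
Step 5: ant0:(0,3)->S->(1,3) | ant1:(2,1)->S->(3,1)
  grid max=2 at (3,1)

(1,3) (3,1)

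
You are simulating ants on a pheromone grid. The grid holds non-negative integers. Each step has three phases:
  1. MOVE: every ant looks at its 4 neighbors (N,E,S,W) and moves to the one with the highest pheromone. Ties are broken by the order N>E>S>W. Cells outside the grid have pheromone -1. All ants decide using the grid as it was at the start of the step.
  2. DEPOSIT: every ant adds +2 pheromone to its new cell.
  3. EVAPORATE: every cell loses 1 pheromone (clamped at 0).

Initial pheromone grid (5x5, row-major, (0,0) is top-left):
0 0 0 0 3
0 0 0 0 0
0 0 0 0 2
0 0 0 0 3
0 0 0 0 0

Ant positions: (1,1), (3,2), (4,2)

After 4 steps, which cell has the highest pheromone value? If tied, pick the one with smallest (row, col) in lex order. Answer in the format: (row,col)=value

Step 1: ant0:(1,1)->N->(0,1) | ant1:(3,2)->N->(2,2) | ant2:(4,2)->N->(3,2)
  grid max=2 at (0,4)
Step 2: ant0:(0,1)->E->(0,2) | ant1:(2,2)->S->(3,2) | ant2:(3,2)->N->(2,2)
  grid max=2 at (2,2)
Step 3: ant0:(0,2)->E->(0,3) | ant1:(3,2)->N->(2,2) | ant2:(2,2)->S->(3,2)
  grid max=3 at (2,2)
Step 4: ant0:(0,3)->E->(0,4) | ant1:(2,2)->S->(3,2) | ant2:(3,2)->N->(2,2)
  grid max=4 at (2,2)
Final grid:
  0 0 0 0 1
  0 0 0 0 0
  0 0 4 0 0
  0 0 4 0 0
  0 0 0 0 0
Max pheromone 4 at (2,2)

Answer: (2,2)=4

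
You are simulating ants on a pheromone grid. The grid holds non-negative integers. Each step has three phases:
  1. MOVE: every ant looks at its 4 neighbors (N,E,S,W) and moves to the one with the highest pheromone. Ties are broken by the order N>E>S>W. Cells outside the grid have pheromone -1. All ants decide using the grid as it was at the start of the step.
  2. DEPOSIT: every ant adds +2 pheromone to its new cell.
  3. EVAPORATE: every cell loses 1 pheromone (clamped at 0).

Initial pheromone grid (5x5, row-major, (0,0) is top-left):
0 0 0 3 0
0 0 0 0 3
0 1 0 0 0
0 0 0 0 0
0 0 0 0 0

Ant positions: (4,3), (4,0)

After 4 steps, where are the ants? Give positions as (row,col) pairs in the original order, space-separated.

Step 1: ant0:(4,3)->N->(3,3) | ant1:(4,0)->N->(3,0)
  grid max=2 at (0,3)
Step 2: ant0:(3,3)->N->(2,3) | ant1:(3,0)->N->(2,0)
  grid max=1 at (0,3)
Step 3: ant0:(2,3)->N->(1,3) | ant1:(2,0)->N->(1,0)
  grid max=1 at (1,0)
Step 4: ant0:(1,3)->N->(0,3) | ant1:(1,0)->N->(0,0)
  grid max=1 at (0,0)

(0,3) (0,0)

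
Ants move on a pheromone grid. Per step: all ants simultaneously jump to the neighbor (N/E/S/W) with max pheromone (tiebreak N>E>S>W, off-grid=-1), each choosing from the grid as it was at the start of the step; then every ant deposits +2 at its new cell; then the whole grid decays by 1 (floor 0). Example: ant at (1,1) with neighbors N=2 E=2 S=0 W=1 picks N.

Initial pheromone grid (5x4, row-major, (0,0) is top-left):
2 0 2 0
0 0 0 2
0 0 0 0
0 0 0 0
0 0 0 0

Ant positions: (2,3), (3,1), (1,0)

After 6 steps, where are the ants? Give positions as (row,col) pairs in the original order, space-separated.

Step 1: ant0:(2,3)->N->(1,3) | ant1:(3,1)->N->(2,1) | ant2:(1,0)->N->(0,0)
  grid max=3 at (0,0)
Step 2: ant0:(1,3)->N->(0,3) | ant1:(2,1)->N->(1,1) | ant2:(0,0)->E->(0,1)
  grid max=2 at (0,0)
Step 3: ant0:(0,3)->S->(1,3) | ant1:(1,1)->N->(0,1) | ant2:(0,1)->W->(0,0)
  grid max=3 at (0,0)
Step 4: ant0:(1,3)->N->(0,3) | ant1:(0,1)->W->(0,0) | ant2:(0,0)->E->(0,1)
  grid max=4 at (0,0)
Step 5: ant0:(0,3)->S->(1,3) | ant1:(0,0)->E->(0,1) | ant2:(0,1)->W->(0,0)
  grid max=5 at (0,0)
Step 6: ant0:(1,3)->N->(0,3) | ant1:(0,1)->W->(0,0) | ant2:(0,0)->E->(0,1)
  grid max=6 at (0,0)

(0,3) (0,0) (0,1)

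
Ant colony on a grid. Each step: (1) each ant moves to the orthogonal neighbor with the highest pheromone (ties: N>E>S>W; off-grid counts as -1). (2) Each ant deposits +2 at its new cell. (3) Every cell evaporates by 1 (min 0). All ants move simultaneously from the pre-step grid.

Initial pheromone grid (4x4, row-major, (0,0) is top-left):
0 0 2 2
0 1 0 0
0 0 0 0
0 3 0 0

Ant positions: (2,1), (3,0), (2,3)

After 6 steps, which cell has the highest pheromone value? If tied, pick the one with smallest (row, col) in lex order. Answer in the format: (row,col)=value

Step 1: ant0:(2,1)->S->(3,1) | ant1:(3,0)->E->(3,1) | ant2:(2,3)->N->(1,3)
  grid max=6 at (3,1)
Step 2: ant0:(3,1)->N->(2,1) | ant1:(3,1)->N->(2,1) | ant2:(1,3)->N->(0,3)
  grid max=5 at (3,1)
Step 3: ant0:(2,1)->S->(3,1) | ant1:(2,1)->S->(3,1) | ant2:(0,3)->S->(1,3)
  grid max=8 at (3,1)
Step 4: ant0:(3,1)->N->(2,1) | ant1:(3,1)->N->(2,1) | ant2:(1,3)->N->(0,3)
  grid max=7 at (3,1)
Step 5: ant0:(2,1)->S->(3,1) | ant1:(2,1)->S->(3,1) | ant2:(0,3)->S->(1,3)
  grid max=10 at (3,1)
Step 6: ant0:(3,1)->N->(2,1) | ant1:(3,1)->N->(2,1) | ant2:(1,3)->N->(0,3)
  grid max=9 at (3,1)
Final grid:
  0 0 0 2
  0 0 0 0
  0 7 0 0
  0 9 0 0
Max pheromone 9 at (3,1)

Answer: (3,1)=9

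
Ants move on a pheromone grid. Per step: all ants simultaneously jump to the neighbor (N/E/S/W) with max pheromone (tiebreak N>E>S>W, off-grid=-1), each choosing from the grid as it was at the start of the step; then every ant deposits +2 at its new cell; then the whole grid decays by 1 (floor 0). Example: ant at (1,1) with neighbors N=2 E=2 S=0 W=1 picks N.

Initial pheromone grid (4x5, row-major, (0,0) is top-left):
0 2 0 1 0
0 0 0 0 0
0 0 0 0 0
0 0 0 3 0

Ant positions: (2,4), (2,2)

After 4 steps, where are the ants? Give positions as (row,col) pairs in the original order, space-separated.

Step 1: ant0:(2,4)->N->(1,4) | ant1:(2,2)->N->(1,2)
  grid max=2 at (3,3)
Step 2: ant0:(1,4)->N->(0,4) | ant1:(1,2)->N->(0,2)
  grid max=1 at (0,2)
Step 3: ant0:(0,4)->S->(1,4) | ant1:(0,2)->E->(0,3)
  grid max=1 at (0,3)
Step 4: ant0:(1,4)->N->(0,4) | ant1:(0,3)->E->(0,4)
  grid max=3 at (0,4)

(0,4) (0,4)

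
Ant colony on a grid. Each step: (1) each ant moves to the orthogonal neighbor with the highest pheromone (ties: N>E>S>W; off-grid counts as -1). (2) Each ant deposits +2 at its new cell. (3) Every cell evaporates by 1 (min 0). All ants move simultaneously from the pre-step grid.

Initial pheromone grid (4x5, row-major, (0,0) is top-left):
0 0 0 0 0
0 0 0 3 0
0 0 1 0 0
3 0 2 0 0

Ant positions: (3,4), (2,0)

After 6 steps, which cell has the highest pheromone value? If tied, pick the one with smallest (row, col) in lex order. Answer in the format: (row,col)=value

Answer: (3,0)=3

Derivation:
Step 1: ant0:(3,4)->N->(2,4) | ant1:(2,0)->S->(3,0)
  grid max=4 at (3,0)
Step 2: ant0:(2,4)->N->(1,4) | ant1:(3,0)->N->(2,0)
  grid max=3 at (3,0)
Step 3: ant0:(1,4)->W->(1,3) | ant1:(2,0)->S->(3,0)
  grid max=4 at (3,0)
Step 4: ant0:(1,3)->N->(0,3) | ant1:(3,0)->N->(2,0)
  grid max=3 at (3,0)
Step 5: ant0:(0,3)->S->(1,3) | ant1:(2,0)->S->(3,0)
  grid max=4 at (3,0)
Step 6: ant0:(1,3)->N->(0,3) | ant1:(3,0)->N->(2,0)
  grid max=3 at (3,0)
Final grid:
  0 0 0 1 0
  0 0 0 1 0
  1 0 0 0 0
  3 0 0 0 0
Max pheromone 3 at (3,0)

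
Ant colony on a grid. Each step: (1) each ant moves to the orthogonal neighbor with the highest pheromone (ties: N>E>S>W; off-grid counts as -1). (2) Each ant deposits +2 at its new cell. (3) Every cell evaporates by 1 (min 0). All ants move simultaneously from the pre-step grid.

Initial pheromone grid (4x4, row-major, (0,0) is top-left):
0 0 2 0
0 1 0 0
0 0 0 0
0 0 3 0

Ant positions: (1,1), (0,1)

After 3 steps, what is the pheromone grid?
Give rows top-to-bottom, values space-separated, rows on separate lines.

After step 1: ants at (0,1),(0,2)
  0 1 3 0
  0 0 0 0
  0 0 0 0
  0 0 2 0
After step 2: ants at (0,2),(0,1)
  0 2 4 0
  0 0 0 0
  0 0 0 0
  0 0 1 0
After step 3: ants at (0,1),(0,2)
  0 3 5 0
  0 0 0 0
  0 0 0 0
  0 0 0 0

0 3 5 0
0 0 0 0
0 0 0 0
0 0 0 0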